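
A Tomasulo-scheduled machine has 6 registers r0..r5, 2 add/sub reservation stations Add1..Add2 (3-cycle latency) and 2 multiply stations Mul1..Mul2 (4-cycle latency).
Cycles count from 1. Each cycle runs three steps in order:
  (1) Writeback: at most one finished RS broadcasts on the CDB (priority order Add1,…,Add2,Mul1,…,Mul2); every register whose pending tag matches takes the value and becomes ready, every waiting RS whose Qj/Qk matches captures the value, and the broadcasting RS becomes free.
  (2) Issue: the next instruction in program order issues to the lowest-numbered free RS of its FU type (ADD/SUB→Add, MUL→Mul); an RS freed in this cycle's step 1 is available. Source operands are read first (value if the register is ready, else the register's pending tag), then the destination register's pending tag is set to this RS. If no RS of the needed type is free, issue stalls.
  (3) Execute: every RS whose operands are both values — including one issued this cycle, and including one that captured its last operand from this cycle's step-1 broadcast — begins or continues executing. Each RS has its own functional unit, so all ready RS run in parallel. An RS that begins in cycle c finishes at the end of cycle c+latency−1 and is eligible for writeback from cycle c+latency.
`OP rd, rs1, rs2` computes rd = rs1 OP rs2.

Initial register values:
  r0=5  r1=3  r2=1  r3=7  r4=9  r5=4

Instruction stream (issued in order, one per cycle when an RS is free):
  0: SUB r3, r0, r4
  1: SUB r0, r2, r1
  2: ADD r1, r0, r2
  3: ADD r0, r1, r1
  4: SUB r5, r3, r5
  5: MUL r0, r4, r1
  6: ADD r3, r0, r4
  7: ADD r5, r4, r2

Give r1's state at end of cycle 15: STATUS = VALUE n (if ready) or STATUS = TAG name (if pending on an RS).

  c1: issue SUB r3<-Add1  regs: r0:5,r1:3,r2:1,r3:Add1,r4:9,r5:4
  c2: issue SUB r0<-Add2  regs: r0:Add2,r1:3,r2:1,r3:Add1,r4:9,r5:4
  c3: stall  regs: r0:Add2,r1:3,r2:1,r3:Add1,r4:9,r5:4
  c4: CDB Add1=-4; issue ADD r1<-Add1  regs: r0:Add2,r1:Add1,r2:1,r3:-4,r4:9,r5:4
  c5: CDB Add2=-2; issue ADD r0<-Add2  regs: r0:Add2,r1:Add1,r2:1,r3:-4,r4:9,r5:4
  c6: stall  regs: r0:Add2,r1:Add1,r2:1,r3:-4,r4:9,r5:4
  c7: stall  regs: r0:Add2,r1:Add1,r2:1,r3:-4,r4:9,r5:4
  c8: CDB Add1=-1; issue SUB r5<-Add1  regs: r0:Add2,r1:-1,r2:1,r3:-4,r4:9,r5:Add1
  c9: issue MUL r0<-Mul1  regs: r0:Mul1,r1:-1,r2:1,r3:-4,r4:9,r5:Add1
  c10: stall  regs: r0:Mul1,r1:-1,r2:1,r3:-4,r4:9,r5:Add1
  c11: CDB Add1=-8; issue ADD r3<-Add1  regs: r0:Mul1,r1:-1,r2:1,r3:Add1,r4:9,r5:-8
  c12: CDB Add2=-2; issue ADD r5<-Add2  regs: r0:Mul1,r1:-1,r2:1,r3:Add1,r4:9,r5:Add2
  c13: CDB Mul1=-9  regs: r0:-9,r1:-1,r2:1,r3:Add1,r4:9,r5:Add2
  c14: -  regs: r0:-9,r1:-1,r2:1,r3:Add1,r4:9,r5:Add2
  c15: CDB Add2=10  regs: r0:-9,r1:-1,r2:1,r3:Add1,r4:9,r5:10

STATUS = VALUE -1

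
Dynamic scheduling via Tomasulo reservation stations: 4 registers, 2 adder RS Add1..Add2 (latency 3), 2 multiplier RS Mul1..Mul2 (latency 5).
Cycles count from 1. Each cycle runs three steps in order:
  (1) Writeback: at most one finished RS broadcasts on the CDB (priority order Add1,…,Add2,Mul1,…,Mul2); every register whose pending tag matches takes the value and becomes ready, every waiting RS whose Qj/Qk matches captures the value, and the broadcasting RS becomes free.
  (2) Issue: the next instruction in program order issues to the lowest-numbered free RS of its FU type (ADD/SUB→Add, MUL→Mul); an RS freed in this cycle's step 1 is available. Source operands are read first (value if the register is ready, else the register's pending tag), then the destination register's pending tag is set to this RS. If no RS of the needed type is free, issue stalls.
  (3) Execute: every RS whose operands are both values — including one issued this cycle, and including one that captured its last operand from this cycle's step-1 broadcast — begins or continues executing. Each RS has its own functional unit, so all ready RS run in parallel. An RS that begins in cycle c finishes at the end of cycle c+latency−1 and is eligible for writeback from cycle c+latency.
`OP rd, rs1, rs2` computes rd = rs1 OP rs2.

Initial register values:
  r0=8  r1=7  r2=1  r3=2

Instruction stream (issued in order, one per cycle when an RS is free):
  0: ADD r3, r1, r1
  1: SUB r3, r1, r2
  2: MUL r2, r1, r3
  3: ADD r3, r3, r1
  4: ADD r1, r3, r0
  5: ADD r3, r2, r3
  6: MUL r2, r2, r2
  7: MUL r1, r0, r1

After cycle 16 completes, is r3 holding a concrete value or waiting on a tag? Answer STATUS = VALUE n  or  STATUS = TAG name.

c1: issue ADD r3<-Add1 | r0:8,r1:7,r2:1,r3:Add1
c2: issue SUB r3<-Add2 | r0:8,r1:7,r2:1,r3:Add2
c3: issue MUL r2<-Mul1 | r0:8,r1:7,r2:Mul1,r3:Add2
c4: CDB Add1=14; issue ADD r3<-Add1 | r0:8,r1:7,r2:Mul1,r3:Add1
c5: CDB Add2=6; issue ADD r1<-Add2 | r0:8,r1:Add2,r2:Mul1,r3:Add1
c6: stall | r0:8,r1:Add2,r2:Mul1,r3:Add1
c7: stall | r0:8,r1:Add2,r2:Mul1,r3:Add1
c8: CDB Add1=13; issue ADD r3<-Add1 | r0:8,r1:Add2,r2:Mul1,r3:Add1
c9: issue MUL r2<-Mul2 | r0:8,r1:Add2,r2:Mul2,r3:Add1
c10: CDB Mul1=42; issue MUL r1<-Mul1 | r0:8,r1:Mul1,r2:Mul2,r3:Add1
c11: CDB Add2=21 | r0:8,r1:Mul1,r2:Mul2,r3:Add1
c12: - | r0:8,r1:Mul1,r2:Mul2,r3:Add1
c13: CDB Add1=55 | r0:8,r1:Mul1,r2:Mul2,r3:55
c14: - | r0:8,r1:Mul1,r2:Mul2,r3:55
c15: CDB Mul2=1764 | r0:8,r1:Mul1,r2:1764,r3:55
c16: CDB Mul1=168 | r0:8,r1:168,r2:1764,r3:55

STATUS = VALUE 55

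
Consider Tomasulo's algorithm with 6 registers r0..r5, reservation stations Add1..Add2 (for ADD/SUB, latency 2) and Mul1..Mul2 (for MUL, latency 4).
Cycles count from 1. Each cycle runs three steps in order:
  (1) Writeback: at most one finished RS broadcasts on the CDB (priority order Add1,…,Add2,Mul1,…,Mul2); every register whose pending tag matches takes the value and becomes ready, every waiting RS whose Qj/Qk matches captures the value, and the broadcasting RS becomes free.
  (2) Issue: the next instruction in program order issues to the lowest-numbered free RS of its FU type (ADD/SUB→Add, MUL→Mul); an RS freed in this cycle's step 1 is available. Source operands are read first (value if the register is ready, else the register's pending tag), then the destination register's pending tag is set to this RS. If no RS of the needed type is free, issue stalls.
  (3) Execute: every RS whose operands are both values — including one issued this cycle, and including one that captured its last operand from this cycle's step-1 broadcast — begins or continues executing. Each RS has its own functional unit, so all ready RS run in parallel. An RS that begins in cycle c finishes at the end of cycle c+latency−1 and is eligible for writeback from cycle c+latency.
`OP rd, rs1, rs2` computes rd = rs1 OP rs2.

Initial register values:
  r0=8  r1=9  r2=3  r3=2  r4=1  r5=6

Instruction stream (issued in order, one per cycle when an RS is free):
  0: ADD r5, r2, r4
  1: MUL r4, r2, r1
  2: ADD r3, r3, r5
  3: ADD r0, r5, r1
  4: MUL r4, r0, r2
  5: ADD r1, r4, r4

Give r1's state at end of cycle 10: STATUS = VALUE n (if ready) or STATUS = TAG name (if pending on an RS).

STATUS = TAG Add1

cycle 1: issue ADD r5<-Add1 // r0:8,r1:9,r2:3,r3:2,r4:1,r5:Add1
cycle 2: issue MUL r4<-Mul1 // r0:8,r1:9,r2:3,r3:2,r4:Mul1,r5:Add1
cycle 3: CDB Add1=4; issue ADD r3<-Add1 // r0:8,r1:9,r2:3,r3:Add1,r4:Mul1,r5:4
cycle 4: issue ADD r0<-Add2 // r0:Add2,r1:9,r2:3,r3:Add1,r4:Mul1,r5:4
cycle 5: CDB Add1=6; issue MUL r4<-Mul2 // r0:Add2,r1:9,r2:3,r3:6,r4:Mul2,r5:4
cycle 6: CDB Add2=13; issue ADD r1<-Add1 // r0:13,r1:Add1,r2:3,r3:6,r4:Mul2,r5:4
cycle 7: CDB Mul1=27 // r0:13,r1:Add1,r2:3,r3:6,r4:Mul2,r5:4
cycle 8: - // r0:13,r1:Add1,r2:3,r3:6,r4:Mul2,r5:4
cycle 9: - // r0:13,r1:Add1,r2:3,r3:6,r4:Mul2,r5:4
cycle 10: CDB Mul2=39 // r0:13,r1:Add1,r2:3,r3:6,r4:39,r5:4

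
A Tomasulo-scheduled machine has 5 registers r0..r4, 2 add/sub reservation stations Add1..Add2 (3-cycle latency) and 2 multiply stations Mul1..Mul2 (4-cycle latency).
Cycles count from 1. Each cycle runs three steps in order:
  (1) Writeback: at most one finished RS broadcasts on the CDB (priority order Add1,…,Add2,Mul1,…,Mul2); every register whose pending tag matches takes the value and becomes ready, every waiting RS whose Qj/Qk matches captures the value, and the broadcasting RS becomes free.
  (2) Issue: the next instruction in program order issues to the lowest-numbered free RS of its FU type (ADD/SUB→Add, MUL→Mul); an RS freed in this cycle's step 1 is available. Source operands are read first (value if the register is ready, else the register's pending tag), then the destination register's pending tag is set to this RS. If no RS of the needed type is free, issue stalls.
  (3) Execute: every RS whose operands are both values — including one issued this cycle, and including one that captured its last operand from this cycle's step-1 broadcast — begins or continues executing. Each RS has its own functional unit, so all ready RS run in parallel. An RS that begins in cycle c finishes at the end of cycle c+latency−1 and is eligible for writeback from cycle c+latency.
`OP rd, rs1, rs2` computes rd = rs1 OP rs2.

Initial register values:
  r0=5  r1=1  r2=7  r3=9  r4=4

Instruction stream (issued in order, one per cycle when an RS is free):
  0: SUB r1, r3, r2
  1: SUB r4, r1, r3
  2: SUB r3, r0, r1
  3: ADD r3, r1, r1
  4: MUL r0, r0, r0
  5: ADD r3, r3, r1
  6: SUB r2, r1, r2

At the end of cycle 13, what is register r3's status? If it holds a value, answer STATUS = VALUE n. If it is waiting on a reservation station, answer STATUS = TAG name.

cycle 1: issue SUB r1<-Add1 // r0:5,r1:Add1,r2:7,r3:9,r4:4
cycle 2: issue SUB r4<-Add2 // r0:5,r1:Add1,r2:7,r3:9,r4:Add2
cycle 3: stall // r0:5,r1:Add1,r2:7,r3:9,r4:Add2
cycle 4: CDB Add1=2; issue SUB r3<-Add1 // r0:5,r1:2,r2:7,r3:Add1,r4:Add2
cycle 5: stall // r0:5,r1:2,r2:7,r3:Add1,r4:Add2
cycle 6: stall // r0:5,r1:2,r2:7,r3:Add1,r4:Add2
cycle 7: CDB Add1=3; issue ADD r3<-Add1 // r0:5,r1:2,r2:7,r3:Add1,r4:Add2
cycle 8: CDB Add2=-7; issue MUL r0<-Mul1 // r0:Mul1,r1:2,r2:7,r3:Add1,r4:-7
cycle 9: issue ADD r3<-Add2 // r0:Mul1,r1:2,r2:7,r3:Add2,r4:-7
cycle 10: CDB Add1=4; issue SUB r2<-Add1 // r0:Mul1,r1:2,r2:Add1,r3:Add2,r4:-7
cycle 11: - // r0:Mul1,r1:2,r2:Add1,r3:Add2,r4:-7
cycle 12: CDB Mul1=25 // r0:25,r1:2,r2:Add1,r3:Add2,r4:-7
cycle 13: CDB Add1=-5 // r0:25,r1:2,r2:-5,r3:Add2,r4:-7

STATUS = TAG Add2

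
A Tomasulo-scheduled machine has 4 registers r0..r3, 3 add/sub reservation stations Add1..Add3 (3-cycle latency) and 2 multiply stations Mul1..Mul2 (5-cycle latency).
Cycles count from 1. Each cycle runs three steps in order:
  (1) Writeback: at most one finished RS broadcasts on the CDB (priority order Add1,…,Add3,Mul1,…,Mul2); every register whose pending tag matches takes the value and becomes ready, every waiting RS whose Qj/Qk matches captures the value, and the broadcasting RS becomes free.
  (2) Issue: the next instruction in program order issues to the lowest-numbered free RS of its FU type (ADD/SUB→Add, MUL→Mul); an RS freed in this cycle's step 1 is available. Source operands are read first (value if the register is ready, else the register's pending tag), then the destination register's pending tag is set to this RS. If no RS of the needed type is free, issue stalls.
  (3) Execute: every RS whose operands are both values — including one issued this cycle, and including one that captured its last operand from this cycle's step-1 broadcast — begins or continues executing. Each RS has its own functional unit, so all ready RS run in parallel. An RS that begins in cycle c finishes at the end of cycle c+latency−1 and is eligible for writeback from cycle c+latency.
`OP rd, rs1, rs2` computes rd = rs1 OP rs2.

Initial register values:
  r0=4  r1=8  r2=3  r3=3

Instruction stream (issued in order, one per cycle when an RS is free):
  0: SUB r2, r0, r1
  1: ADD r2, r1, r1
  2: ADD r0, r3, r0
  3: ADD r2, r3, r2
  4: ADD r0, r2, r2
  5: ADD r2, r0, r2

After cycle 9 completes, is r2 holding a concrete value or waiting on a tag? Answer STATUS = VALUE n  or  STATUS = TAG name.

STATUS = TAG Add3

c1: issue SUB r2<-Add1 | r0:4,r1:8,r2:Add1,r3:3
c2: issue ADD r2<-Add2 | r0:4,r1:8,r2:Add2,r3:3
c3: issue ADD r0<-Add3 | r0:Add3,r1:8,r2:Add2,r3:3
c4: CDB Add1=-4; issue ADD r2<-Add1 | r0:Add3,r1:8,r2:Add1,r3:3
c5: CDB Add2=16; issue ADD r0<-Add2 | r0:Add2,r1:8,r2:Add1,r3:3
c6: CDB Add3=7; issue ADD r2<-Add3 | r0:Add2,r1:8,r2:Add3,r3:3
c7: - | r0:Add2,r1:8,r2:Add3,r3:3
c8: CDB Add1=19 | r0:Add2,r1:8,r2:Add3,r3:3
c9: - | r0:Add2,r1:8,r2:Add3,r3:3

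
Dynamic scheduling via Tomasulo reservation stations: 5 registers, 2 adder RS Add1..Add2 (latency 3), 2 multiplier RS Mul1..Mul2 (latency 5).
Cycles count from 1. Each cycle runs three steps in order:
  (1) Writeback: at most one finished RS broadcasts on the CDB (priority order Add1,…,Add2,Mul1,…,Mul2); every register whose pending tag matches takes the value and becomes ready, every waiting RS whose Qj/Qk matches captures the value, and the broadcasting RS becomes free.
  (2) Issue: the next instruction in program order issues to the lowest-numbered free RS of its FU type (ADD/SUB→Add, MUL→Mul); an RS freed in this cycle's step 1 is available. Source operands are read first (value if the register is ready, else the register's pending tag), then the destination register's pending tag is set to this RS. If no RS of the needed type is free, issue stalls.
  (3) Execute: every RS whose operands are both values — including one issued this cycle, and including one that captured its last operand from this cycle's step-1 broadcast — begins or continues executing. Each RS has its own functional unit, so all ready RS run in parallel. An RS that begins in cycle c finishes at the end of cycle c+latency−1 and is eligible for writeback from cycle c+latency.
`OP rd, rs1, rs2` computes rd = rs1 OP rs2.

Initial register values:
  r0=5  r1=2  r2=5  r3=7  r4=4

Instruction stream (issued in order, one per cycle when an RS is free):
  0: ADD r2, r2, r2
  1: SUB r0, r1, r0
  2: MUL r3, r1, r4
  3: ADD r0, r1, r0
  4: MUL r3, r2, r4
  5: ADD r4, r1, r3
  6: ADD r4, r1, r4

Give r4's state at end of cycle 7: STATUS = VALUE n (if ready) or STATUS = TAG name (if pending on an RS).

  c1: issue ADD r2<-Add1  regs: r0:5,r1:2,r2:Add1,r3:7,r4:4
  c2: issue SUB r0<-Add2  regs: r0:Add2,r1:2,r2:Add1,r3:7,r4:4
  c3: issue MUL r3<-Mul1  regs: r0:Add2,r1:2,r2:Add1,r3:Mul1,r4:4
  c4: CDB Add1=10; issue ADD r0<-Add1  regs: r0:Add1,r1:2,r2:10,r3:Mul1,r4:4
  c5: CDB Add2=-3; issue MUL r3<-Mul2  regs: r0:Add1,r1:2,r2:10,r3:Mul2,r4:4
  c6: issue ADD r4<-Add2  regs: r0:Add1,r1:2,r2:10,r3:Mul2,r4:Add2
  c7: stall  regs: r0:Add1,r1:2,r2:10,r3:Mul2,r4:Add2

STATUS = TAG Add2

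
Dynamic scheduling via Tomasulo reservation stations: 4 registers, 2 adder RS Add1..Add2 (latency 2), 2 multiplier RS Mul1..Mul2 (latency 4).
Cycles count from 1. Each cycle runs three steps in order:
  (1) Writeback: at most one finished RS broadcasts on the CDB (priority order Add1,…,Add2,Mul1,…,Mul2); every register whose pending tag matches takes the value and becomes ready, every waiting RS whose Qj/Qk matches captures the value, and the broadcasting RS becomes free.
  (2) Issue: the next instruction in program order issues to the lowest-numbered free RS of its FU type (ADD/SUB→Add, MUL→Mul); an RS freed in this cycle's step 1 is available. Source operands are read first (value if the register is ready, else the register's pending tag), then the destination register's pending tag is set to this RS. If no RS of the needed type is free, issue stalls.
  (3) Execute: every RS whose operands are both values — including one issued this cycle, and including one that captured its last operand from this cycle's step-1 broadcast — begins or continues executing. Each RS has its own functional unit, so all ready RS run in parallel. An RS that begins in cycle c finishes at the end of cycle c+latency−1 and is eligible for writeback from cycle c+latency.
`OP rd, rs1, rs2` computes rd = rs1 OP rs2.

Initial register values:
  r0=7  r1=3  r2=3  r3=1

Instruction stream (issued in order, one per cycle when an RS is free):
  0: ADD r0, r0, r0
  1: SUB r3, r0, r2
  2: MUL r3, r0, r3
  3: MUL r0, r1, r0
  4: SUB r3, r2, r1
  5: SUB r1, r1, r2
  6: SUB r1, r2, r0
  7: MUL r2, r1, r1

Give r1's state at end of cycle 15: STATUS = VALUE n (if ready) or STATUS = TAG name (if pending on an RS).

STATUS = VALUE -39

cycle 1: issue ADD r0<-Add1 // r0:Add1,r1:3,r2:3,r3:1
cycle 2: issue SUB r3<-Add2 // r0:Add1,r1:3,r2:3,r3:Add2
cycle 3: CDB Add1=14; issue MUL r3<-Mul1 // r0:14,r1:3,r2:3,r3:Mul1
cycle 4: issue MUL r0<-Mul2 // r0:Mul2,r1:3,r2:3,r3:Mul1
cycle 5: CDB Add2=11; issue SUB r3<-Add1 // r0:Mul2,r1:3,r2:3,r3:Add1
cycle 6: issue SUB r1<-Add2 // r0:Mul2,r1:Add2,r2:3,r3:Add1
cycle 7: CDB Add1=0; issue SUB r1<-Add1 // r0:Mul2,r1:Add1,r2:3,r3:0
cycle 8: CDB Add2=0; stall // r0:Mul2,r1:Add1,r2:3,r3:0
cycle 9: CDB Mul1=154; issue MUL r2<-Mul1 // r0:Mul2,r1:Add1,r2:Mul1,r3:0
cycle 10: CDB Mul2=42 // r0:42,r1:Add1,r2:Mul1,r3:0
cycle 11: - // r0:42,r1:Add1,r2:Mul1,r3:0
cycle 12: CDB Add1=-39 // r0:42,r1:-39,r2:Mul1,r3:0
cycle 13: - // r0:42,r1:-39,r2:Mul1,r3:0
cycle 14: - // r0:42,r1:-39,r2:Mul1,r3:0
cycle 15: - // r0:42,r1:-39,r2:Mul1,r3:0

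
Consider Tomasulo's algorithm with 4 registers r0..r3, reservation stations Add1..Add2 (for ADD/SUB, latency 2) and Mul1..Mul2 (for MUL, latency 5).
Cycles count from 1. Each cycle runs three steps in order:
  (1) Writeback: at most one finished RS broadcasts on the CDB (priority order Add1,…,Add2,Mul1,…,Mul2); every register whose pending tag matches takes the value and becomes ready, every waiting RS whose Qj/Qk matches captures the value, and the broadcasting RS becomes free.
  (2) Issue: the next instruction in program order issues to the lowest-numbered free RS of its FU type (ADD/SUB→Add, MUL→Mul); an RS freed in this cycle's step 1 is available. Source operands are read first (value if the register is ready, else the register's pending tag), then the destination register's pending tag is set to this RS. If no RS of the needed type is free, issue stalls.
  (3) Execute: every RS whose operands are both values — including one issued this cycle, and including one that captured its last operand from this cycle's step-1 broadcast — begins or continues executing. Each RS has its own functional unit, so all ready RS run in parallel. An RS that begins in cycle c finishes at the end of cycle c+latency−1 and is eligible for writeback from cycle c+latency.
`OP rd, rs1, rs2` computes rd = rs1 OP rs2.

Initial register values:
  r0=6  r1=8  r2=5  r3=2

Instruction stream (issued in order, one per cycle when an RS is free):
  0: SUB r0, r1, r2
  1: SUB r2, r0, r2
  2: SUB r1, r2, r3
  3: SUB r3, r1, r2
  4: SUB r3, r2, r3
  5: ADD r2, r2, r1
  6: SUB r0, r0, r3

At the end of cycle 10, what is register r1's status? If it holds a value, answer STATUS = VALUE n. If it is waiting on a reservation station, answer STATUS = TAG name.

c1: issue SUB r0<-Add1 | r0:Add1,r1:8,r2:5,r3:2
c2: issue SUB r2<-Add2 | r0:Add1,r1:8,r2:Add2,r3:2
c3: CDB Add1=3; issue SUB r1<-Add1 | r0:3,r1:Add1,r2:Add2,r3:2
c4: stall | r0:3,r1:Add1,r2:Add2,r3:2
c5: CDB Add2=-2; issue SUB r3<-Add2 | r0:3,r1:Add1,r2:-2,r3:Add2
c6: stall | r0:3,r1:Add1,r2:-2,r3:Add2
c7: CDB Add1=-4; issue SUB r3<-Add1 | r0:3,r1:-4,r2:-2,r3:Add1
c8: stall | r0:3,r1:-4,r2:-2,r3:Add1
c9: CDB Add2=-2; issue ADD r2<-Add2 | r0:3,r1:-4,r2:Add2,r3:Add1
c10: stall | r0:3,r1:-4,r2:Add2,r3:Add1

STATUS = VALUE -4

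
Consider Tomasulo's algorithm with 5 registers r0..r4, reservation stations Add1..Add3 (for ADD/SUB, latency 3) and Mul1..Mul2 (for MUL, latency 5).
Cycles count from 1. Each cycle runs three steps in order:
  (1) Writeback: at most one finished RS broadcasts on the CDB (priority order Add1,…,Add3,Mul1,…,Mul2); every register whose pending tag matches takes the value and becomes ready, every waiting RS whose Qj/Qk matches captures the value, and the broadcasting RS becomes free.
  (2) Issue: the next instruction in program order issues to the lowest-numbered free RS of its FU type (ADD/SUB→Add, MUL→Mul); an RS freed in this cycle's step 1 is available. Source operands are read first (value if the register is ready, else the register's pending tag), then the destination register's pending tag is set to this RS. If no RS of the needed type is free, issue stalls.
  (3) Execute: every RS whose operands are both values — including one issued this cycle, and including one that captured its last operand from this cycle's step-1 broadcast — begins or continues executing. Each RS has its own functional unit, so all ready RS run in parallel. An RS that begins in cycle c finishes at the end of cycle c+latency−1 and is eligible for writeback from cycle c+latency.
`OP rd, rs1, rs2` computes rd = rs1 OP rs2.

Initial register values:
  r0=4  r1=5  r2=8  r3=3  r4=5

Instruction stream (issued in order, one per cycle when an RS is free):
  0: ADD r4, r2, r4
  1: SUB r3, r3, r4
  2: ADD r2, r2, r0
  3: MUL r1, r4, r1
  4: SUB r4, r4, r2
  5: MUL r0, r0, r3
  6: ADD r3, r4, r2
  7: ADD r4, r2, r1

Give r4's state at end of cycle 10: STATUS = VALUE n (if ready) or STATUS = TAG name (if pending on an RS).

cycle 1: issue ADD r4<-Add1 // r0:4,r1:5,r2:8,r3:3,r4:Add1
cycle 2: issue SUB r3<-Add2 // r0:4,r1:5,r2:8,r3:Add2,r4:Add1
cycle 3: issue ADD r2<-Add3 // r0:4,r1:5,r2:Add3,r3:Add2,r4:Add1
cycle 4: CDB Add1=13; issue MUL r1<-Mul1 // r0:4,r1:Mul1,r2:Add3,r3:Add2,r4:13
cycle 5: issue SUB r4<-Add1 // r0:4,r1:Mul1,r2:Add3,r3:Add2,r4:Add1
cycle 6: CDB Add3=12; issue MUL r0<-Mul2 // r0:Mul2,r1:Mul1,r2:12,r3:Add2,r4:Add1
cycle 7: CDB Add2=-10; issue ADD r3<-Add2 // r0:Mul2,r1:Mul1,r2:12,r3:Add2,r4:Add1
cycle 8: issue ADD r4<-Add3 // r0:Mul2,r1:Mul1,r2:12,r3:Add2,r4:Add3
cycle 9: CDB Add1=1 // r0:Mul2,r1:Mul1,r2:12,r3:Add2,r4:Add3
cycle 10: CDB Mul1=65 // r0:Mul2,r1:65,r2:12,r3:Add2,r4:Add3

STATUS = TAG Add3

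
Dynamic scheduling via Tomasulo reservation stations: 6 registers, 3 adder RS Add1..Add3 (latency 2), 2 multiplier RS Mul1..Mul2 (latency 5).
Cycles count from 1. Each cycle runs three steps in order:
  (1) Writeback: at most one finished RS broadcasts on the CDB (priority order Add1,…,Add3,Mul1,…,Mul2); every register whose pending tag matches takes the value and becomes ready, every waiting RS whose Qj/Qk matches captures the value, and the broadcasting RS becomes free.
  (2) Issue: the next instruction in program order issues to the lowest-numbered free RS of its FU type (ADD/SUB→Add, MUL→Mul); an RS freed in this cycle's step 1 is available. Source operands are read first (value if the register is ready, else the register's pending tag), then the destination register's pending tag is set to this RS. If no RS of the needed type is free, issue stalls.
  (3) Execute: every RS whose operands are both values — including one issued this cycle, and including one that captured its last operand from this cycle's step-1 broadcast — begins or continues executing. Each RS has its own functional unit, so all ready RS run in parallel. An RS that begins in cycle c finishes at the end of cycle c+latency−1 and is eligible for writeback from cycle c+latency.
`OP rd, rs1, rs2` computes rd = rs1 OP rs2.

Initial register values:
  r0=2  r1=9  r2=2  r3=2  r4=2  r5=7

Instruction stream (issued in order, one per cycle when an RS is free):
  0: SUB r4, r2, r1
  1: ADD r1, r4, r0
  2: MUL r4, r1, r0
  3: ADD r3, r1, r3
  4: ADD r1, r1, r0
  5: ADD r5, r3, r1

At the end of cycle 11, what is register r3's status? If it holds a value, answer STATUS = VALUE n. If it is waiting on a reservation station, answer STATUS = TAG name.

cycle 1: issue SUB r4<-Add1 // r0:2,r1:9,r2:2,r3:2,r4:Add1,r5:7
cycle 2: issue ADD r1<-Add2 // r0:2,r1:Add2,r2:2,r3:2,r4:Add1,r5:7
cycle 3: CDB Add1=-7; issue MUL r4<-Mul1 // r0:2,r1:Add2,r2:2,r3:2,r4:Mul1,r5:7
cycle 4: issue ADD r3<-Add1 // r0:2,r1:Add2,r2:2,r3:Add1,r4:Mul1,r5:7
cycle 5: CDB Add2=-5; issue ADD r1<-Add2 // r0:2,r1:Add2,r2:2,r3:Add1,r4:Mul1,r5:7
cycle 6: issue ADD r5<-Add3 // r0:2,r1:Add2,r2:2,r3:Add1,r4:Mul1,r5:Add3
cycle 7: CDB Add1=-3 // r0:2,r1:Add2,r2:2,r3:-3,r4:Mul1,r5:Add3
cycle 8: CDB Add2=-3 // r0:2,r1:-3,r2:2,r3:-3,r4:Mul1,r5:Add3
cycle 9: - // r0:2,r1:-3,r2:2,r3:-3,r4:Mul1,r5:Add3
cycle 10: CDB Add3=-6 // r0:2,r1:-3,r2:2,r3:-3,r4:Mul1,r5:-6
cycle 11: CDB Mul1=-10 // r0:2,r1:-3,r2:2,r3:-3,r4:-10,r5:-6

STATUS = VALUE -3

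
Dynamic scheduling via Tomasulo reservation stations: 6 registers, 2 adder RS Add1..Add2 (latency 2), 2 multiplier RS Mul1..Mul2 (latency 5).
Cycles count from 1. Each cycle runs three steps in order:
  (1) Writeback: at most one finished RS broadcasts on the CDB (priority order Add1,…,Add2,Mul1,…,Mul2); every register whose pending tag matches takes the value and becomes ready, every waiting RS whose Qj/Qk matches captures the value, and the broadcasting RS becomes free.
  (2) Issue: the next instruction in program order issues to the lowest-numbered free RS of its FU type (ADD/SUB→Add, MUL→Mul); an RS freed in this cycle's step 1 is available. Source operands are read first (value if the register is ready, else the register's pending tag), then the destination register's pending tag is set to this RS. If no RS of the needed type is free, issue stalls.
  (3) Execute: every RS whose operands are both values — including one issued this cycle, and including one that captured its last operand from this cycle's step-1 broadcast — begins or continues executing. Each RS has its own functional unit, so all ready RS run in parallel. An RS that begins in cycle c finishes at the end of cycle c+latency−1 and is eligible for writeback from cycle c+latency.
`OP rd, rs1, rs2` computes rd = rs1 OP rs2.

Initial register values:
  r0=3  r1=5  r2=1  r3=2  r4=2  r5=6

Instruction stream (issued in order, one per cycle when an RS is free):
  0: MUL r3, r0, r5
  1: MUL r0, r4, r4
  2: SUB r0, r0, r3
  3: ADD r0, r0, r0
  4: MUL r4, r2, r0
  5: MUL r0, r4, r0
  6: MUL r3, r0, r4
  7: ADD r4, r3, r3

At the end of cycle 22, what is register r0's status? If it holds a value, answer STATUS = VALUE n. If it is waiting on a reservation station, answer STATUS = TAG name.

STATUS = VALUE 784

  c1: issue MUL r3<-Mul1  regs: r0:3,r1:5,r2:1,r3:Mul1,r4:2,r5:6
  c2: issue MUL r0<-Mul2  regs: r0:Mul2,r1:5,r2:1,r3:Mul1,r4:2,r5:6
  c3: issue SUB r0<-Add1  regs: r0:Add1,r1:5,r2:1,r3:Mul1,r4:2,r5:6
  c4: issue ADD r0<-Add2  regs: r0:Add2,r1:5,r2:1,r3:Mul1,r4:2,r5:6
  c5: stall  regs: r0:Add2,r1:5,r2:1,r3:Mul1,r4:2,r5:6
  c6: CDB Mul1=18; issue MUL r4<-Mul1  regs: r0:Add2,r1:5,r2:1,r3:18,r4:Mul1,r5:6
  c7: CDB Mul2=4; issue MUL r0<-Mul2  regs: r0:Mul2,r1:5,r2:1,r3:18,r4:Mul1,r5:6
  c8: stall  regs: r0:Mul2,r1:5,r2:1,r3:18,r4:Mul1,r5:6
  c9: CDB Add1=-14; stall  regs: r0:Mul2,r1:5,r2:1,r3:18,r4:Mul1,r5:6
  c10: stall  regs: r0:Mul2,r1:5,r2:1,r3:18,r4:Mul1,r5:6
  c11: CDB Add2=-28; stall  regs: r0:Mul2,r1:5,r2:1,r3:18,r4:Mul1,r5:6
  c12: stall  regs: r0:Mul2,r1:5,r2:1,r3:18,r4:Mul1,r5:6
  c13: stall  regs: r0:Mul2,r1:5,r2:1,r3:18,r4:Mul1,r5:6
  c14: stall  regs: r0:Mul2,r1:5,r2:1,r3:18,r4:Mul1,r5:6
  c15: stall  regs: r0:Mul2,r1:5,r2:1,r3:18,r4:Mul1,r5:6
  c16: CDB Mul1=-28; issue MUL r3<-Mul1  regs: r0:Mul2,r1:5,r2:1,r3:Mul1,r4:-28,r5:6
  c17: issue ADD r4<-Add1  regs: r0:Mul2,r1:5,r2:1,r3:Mul1,r4:Add1,r5:6
  c18: -  regs: r0:Mul2,r1:5,r2:1,r3:Mul1,r4:Add1,r5:6
  c19: -  regs: r0:Mul2,r1:5,r2:1,r3:Mul1,r4:Add1,r5:6
  c20: -  regs: r0:Mul2,r1:5,r2:1,r3:Mul1,r4:Add1,r5:6
  c21: CDB Mul2=784  regs: r0:784,r1:5,r2:1,r3:Mul1,r4:Add1,r5:6
  c22: -  regs: r0:784,r1:5,r2:1,r3:Mul1,r4:Add1,r5:6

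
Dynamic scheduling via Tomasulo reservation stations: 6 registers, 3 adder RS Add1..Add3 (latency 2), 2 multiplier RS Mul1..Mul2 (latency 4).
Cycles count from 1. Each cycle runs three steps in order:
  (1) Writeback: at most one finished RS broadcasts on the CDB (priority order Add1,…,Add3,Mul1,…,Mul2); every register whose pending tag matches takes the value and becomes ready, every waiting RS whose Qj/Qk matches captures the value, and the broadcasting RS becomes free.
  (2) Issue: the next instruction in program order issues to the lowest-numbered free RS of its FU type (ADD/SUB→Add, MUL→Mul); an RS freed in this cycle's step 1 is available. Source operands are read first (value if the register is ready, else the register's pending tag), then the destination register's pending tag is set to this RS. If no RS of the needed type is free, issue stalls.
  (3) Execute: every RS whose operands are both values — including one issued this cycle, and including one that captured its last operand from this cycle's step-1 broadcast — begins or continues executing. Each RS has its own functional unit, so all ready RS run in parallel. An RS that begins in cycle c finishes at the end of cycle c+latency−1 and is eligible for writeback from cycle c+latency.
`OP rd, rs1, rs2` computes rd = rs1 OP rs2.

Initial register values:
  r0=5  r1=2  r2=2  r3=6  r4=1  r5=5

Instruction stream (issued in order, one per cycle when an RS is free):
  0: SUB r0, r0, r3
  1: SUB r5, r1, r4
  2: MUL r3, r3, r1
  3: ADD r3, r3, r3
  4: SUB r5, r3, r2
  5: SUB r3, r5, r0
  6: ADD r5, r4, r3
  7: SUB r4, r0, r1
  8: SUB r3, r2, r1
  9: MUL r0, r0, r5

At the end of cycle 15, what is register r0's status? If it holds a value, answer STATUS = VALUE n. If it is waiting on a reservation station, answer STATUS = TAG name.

c1: issue SUB r0<-Add1 | r0:Add1,r1:2,r2:2,r3:6,r4:1,r5:5
c2: issue SUB r5<-Add2 | r0:Add1,r1:2,r2:2,r3:6,r4:1,r5:Add2
c3: CDB Add1=-1; issue MUL r3<-Mul1 | r0:-1,r1:2,r2:2,r3:Mul1,r4:1,r5:Add2
c4: CDB Add2=1; issue ADD r3<-Add1 | r0:-1,r1:2,r2:2,r3:Add1,r4:1,r5:1
c5: issue SUB r5<-Add2 | r0:-1,r1:2,r2:2,r3:Add1,r4:1,r5:Add2
c6: issue SUB r3<-Add3 | r0:-1,r1:2,r2:2,r3:Add3,r4:1,r5:Add2
c7: CDB Mul1=12; stall | r0:-1,r1:2,r2:2,r3:Add3,r4:1,r5:Add2
c8: stall | r0:-1,r1:2,r2:2,r3:Add3,r4:1,r5:Add2
c9: CDB Add1=24; issue ADD r5<-Add1 | r0:-1,r1:2,r2:2,r3:Add3,r4:1,r5:Add1
c10: stall | r0:-1,r1:2,r2:2,r3:Add3,r4:1,r5:Add1
c11: CDB Add2=22; issue SUB r4<-Add2 | r0:-1,r1:2,r2:2,r3:Add3,r4:Add2,r5:Add1
c12: stall | r0:-1,r1:2,r2:2,r3:Add3,r4:Add2,r5:Add1
c13: CDB Add2=-3; issue SUB r3<-Add2 | r0:-1,r1:2,r2:2,r3:Add2,r4:-3,r5:Add1
c14: CDB Add3=23; issue MUL r0<-Mul1 | r0:Mul1,r1:2,r2:2,r3:Add2,r4:-3,r5:Add1
c15: CDB Add2=0 | r0:Mul1,r1:2,r2:2,r3:0,r4:-3,r5:Add1

STATUS = TAG Mul1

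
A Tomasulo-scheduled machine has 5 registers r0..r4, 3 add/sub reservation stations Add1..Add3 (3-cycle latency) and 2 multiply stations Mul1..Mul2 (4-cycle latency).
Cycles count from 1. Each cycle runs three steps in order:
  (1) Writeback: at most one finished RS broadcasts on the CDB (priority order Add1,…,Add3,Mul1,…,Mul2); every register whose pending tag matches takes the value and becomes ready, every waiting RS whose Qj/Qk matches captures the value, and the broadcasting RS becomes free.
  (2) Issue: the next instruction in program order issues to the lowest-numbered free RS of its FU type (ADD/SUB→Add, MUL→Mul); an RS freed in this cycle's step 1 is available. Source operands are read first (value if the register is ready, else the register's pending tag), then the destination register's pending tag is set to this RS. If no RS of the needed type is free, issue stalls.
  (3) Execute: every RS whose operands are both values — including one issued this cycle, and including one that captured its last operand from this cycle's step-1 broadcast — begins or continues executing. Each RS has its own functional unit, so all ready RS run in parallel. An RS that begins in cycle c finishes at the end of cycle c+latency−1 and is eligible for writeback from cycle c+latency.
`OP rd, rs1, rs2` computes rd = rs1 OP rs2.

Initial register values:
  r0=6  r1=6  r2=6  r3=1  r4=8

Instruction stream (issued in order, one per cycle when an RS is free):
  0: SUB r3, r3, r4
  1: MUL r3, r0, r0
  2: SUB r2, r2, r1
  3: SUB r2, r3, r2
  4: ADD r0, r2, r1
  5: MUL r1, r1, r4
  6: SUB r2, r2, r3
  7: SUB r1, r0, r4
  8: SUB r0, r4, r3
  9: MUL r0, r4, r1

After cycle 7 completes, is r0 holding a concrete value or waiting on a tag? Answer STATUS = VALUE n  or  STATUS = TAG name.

STATUS = TAG Add3

c1: issue SUB r3<-Add1 | r0:6,r1:6,r2:6,r3:Add1,r4:8
c2: issue MUL r3<-Mul1 | r0:6,r1:6,r2:6,r3:Mul1,r4:8
c3: issue SUB r2<-Add2 | r0:6,r1:6,r2:Add2,r3:Mul1,r4:8
c4: CDB Add1=-7; issue SUB r2<-Add1 | r0:6,r1:6,r2:Add1,r3:Mul1,r4:8
c5: issue ADD r0<-Add3 | r0:Add3,r1:6,r2:Add1,r3:Mul1,r4:8
c6: CDB Add2=0; issue MUL r1<-Mul2 | r0:Add3,r1:Mul2,r2:Add1,r3:Mul1,r4:8
c7: CDB Mul1=36; issue SUB r2<-Add2 | r0:Add3,r1:Mul2,r2:Add2,r3:36,r4:8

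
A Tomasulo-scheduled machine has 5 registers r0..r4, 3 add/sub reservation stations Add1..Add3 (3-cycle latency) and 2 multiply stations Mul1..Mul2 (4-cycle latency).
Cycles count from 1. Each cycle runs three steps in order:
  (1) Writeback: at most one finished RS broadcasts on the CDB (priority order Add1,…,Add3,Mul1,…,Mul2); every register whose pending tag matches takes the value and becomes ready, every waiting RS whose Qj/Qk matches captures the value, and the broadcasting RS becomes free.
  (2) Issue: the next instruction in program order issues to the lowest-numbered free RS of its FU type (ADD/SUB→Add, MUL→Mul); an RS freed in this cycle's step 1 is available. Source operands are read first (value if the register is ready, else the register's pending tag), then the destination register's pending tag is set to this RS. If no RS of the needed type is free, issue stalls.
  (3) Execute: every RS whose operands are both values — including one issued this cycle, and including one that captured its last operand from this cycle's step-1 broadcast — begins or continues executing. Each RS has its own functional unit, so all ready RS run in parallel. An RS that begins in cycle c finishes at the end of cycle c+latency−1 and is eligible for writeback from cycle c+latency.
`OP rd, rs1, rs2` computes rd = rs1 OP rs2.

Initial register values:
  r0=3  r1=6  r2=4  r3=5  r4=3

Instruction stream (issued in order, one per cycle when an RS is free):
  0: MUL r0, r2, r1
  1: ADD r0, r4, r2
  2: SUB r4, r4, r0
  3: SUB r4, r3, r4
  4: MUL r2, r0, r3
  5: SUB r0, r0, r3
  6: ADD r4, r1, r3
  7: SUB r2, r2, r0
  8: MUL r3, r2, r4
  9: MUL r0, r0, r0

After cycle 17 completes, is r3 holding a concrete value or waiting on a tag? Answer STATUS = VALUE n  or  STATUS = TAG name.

c1: issue MUL r0<-Mul1 | r0:Mul1,r1:6,r2:4,r3:5,r4:3
c2: issue ADD r0<-Add1 | r0:Add1,r1:6,r2:4,r3:5,r4:3
c3: issue SUB r4<-Add2 | r0:Add1,r1:6,r2:4,r3:5,r4:Add2
c4: issue SUB r4<-Add3 | r0:Add1,r1:6,r2:4,r3:5,r4:Add3
c5: CDB Add1=7; issue MUL r2<-Mul2 | r0:7,r1:6,r2:Mul2,r3:5,r4:Add3
c6: CDB Mul1=24; issue SUB r0<-Add1 | r0:Add1,r1:6,r2:Mul2,r3:5,r4:Add3
c7: stall | r0:Add1,r1:6,r2:Mul2,r3:5,r4:Add3
c8: CDB Add2=-4; issue ADD r4<-Add2 | r0:Add1,r1:6,r2:Mul2,r3:5,r4:Add2
c9: CDB Add1=2; issue SUB r2<-Add1 | r0:2,r1:6,r2:Add1,r3:5,r4:Add2
c10: CDB Mul2=35; issue MUL r3<-Mul1 | r0:2,r1:6,r2:Add1,r3:Mul1,r4:Add2
c11: CDB Add2=11; issue MUL r0<-Mul2 | r0:Mul2,r1:6,r2:Add1,r3:Mul1,r4:11
c12: CDB Add3=9 | r0:Mul2,r1:6,r2:Add1,r3:Mul1,r4:11
c13: CDB Add1=33 | r0:Mul2,r1:6,r2:33,r3:Mul1,r4:11
c14: - | r0:Mul2,r1:6,r2:33,r3:Mul1,r4:11
c15: CDB Mul2=4 | r0:4,r1:6,r2:33,r3:Mul1,r4:11
c16: - | r0:4,r1:6,r2:33,r3:Mul1,r4:11
c17: CDB Mul1=363 | r0:4,r1:6,r2:33,r3:363,r4:11

STATUS = VALUE 363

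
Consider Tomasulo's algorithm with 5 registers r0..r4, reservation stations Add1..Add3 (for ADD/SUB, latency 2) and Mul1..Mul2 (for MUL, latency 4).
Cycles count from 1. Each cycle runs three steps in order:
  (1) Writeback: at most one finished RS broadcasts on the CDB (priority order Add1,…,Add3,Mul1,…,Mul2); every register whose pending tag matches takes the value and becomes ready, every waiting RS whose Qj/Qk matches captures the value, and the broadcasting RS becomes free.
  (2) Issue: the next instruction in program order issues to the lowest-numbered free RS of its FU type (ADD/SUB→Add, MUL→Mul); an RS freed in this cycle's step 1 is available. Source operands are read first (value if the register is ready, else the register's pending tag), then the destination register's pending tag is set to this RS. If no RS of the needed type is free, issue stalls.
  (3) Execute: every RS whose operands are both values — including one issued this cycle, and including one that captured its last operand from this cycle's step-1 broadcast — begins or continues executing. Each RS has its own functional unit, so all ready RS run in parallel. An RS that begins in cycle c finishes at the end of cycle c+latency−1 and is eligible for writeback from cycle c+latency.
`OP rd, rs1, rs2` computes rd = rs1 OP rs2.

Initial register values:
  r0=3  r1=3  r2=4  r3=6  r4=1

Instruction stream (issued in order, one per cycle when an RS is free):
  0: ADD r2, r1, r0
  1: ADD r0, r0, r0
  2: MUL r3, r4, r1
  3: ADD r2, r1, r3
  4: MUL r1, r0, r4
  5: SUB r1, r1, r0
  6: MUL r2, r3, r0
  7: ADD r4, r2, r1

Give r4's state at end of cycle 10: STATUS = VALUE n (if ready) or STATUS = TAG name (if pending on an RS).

STATUS = TAG Add3

cycle 1: issue ADD r2<-Add1 // r0:3,r1:3,r2:Add1,r3:6,r4:1
cycle 2: issue ADD r0<-Add2 // r0:Add2,r1:3,r2:Add1,r3:6,r4:1
cycle 3: CDB Add1=6; issue MUL r3<-Mul1 // r0:Add2,r1:3,r2:6,r3:Mul1,r4:1
cycle 4: CDB Add2=6; issue ADD r2<-Add1 // r0:6,r1:3,r2:Add1,r3:Mul1,r4:1
cycle 5: issue MUL r1<-Mul2 // r0:6,r1:Mul2,r2:Add1,r3:Mul1,r4:1
cycle 6: issue SUB r1<-Add2 // r0:6,r1:Add2,r2:Add1,r3:Mul1,r4:1
cycle 7: CDB Mul1=3; issue MUL r2<-Mul1 // r0:6,r1:Add2,r2:Mul1,r3:3,r4:1
cycle 8: issue ADD r4<-Add3 // r0:6,r1:Add2,r2:Mul1,r3:3,r4:Add3
cycle 9: CDB Add1=6 // r0:6,r1:Add2,r2:Mul1,r3:3,r4:Add3
cycle 10: CDB Mul2=6 // r0:6,r1:Add2,r2:Mul1,r3:3,r4:Add3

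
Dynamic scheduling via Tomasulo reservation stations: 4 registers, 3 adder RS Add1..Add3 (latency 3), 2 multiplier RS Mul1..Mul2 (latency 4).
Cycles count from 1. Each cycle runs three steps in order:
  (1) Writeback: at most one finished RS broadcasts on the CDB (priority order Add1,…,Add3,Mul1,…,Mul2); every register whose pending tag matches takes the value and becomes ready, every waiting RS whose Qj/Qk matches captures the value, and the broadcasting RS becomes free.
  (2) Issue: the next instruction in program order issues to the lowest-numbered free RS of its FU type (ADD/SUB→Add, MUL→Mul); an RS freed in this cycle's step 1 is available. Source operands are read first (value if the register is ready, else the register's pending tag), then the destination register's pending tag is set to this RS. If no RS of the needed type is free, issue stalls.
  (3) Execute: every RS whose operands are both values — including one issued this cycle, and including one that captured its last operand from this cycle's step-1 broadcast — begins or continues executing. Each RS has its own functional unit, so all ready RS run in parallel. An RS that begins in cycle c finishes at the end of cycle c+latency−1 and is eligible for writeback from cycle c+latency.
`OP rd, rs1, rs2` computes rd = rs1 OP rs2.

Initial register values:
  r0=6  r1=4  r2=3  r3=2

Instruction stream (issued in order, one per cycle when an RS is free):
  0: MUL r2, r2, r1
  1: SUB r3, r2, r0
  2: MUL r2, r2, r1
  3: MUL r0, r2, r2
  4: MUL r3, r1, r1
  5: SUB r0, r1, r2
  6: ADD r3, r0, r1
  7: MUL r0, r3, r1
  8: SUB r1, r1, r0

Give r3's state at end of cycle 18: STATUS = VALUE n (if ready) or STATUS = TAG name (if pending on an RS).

  c1: issue MUL r2<-Mul1  regs: r0:6,r1:4,r2:Mul1,r3:2
  c2: issue SUB r3<-Add1  regs: r0:6,r1:4,r2:Mul1,r3:Add1
  c3: issue MUL r2<-Mul2  regs: r0:6,r1:4,r2:Mul2,r3:Add1
  c4: stall  regs: r0:6,r1:4,r2:Mul2,r3:Add1
  c5: CDB Mul1=12; issue MUL r0<-Mul1  regs: r0:Mul1,r1:4,r2:Mul2,r3:Add1
  c6: stall  regs: r0:Mul1,r1:4,r2:Mul2,r3:Add1
  c7: stall  regs: r0:Mul1,r1:4,r2:Mul2,r3:Add1
  c8: CDB Add1=6; stall  regs: r0:Mul1,r1:4,r2:Mul2,r3:6
  c9: CDB Mul2=48; issue MUL r3<-Mul2  regs: r0:Mul1,r1:4,r2:48,r3:Mul2
  c10: issue SUB r0<-Add1  regs: r0:Add1,r1:4,r2:48,r3:Mul2
  c11: issue ADD r3<-Add2  regs: r0:Add1,r1:4,r2:48,r3:Add2
  c12: stall  regs: r0:Add1,r1:4,r2:48,r3:Add2
  c13: CDB Add1=-44; stall  regs: r0:-44,r1:4,r2:48,r3:Add2
  c14: CDB Mul1=2304; issue MUL r0<-Mul1  regs: r0:Mul1,r1:4,r2:48,r3:Add2
  c15: CDB Mul2=16; issue SUB r1<-Add1  regs: r0:Mul1,r1:Add1,r2:48,r3:Add2
  c16: CDB Add2=-40  regs: r0:Mul1,r1:Add1,r2:48,r3:-40
  c17: -  regs: r0:Mul1,r1:Add1,r2:48,r3:-40
  c18: -  regs: r0:Mul1,r1:Add1,r2:48,r3:-40

STATUS = VALUE -40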